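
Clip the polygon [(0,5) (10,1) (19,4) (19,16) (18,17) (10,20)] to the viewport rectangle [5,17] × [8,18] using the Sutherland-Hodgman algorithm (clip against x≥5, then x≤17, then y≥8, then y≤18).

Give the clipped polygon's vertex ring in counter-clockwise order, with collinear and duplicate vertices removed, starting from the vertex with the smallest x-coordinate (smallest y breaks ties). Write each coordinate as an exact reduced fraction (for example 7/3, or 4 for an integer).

1. After x ≥ 5: [(5,25/2) (5,3) (10,1) (19,4) (19,16) (18,17) (10,20)]
2. After x ≤ 17: [(5,25/2) (5,3) (10,1) (17,10/3) (17,139/8) (10,20)]
3. After y ≥ 8: [(5,25/2) (5,8) (17,8) (17,139/8) (10,20)]
4. After y ≤ 18: [(26/3,18) (5,25/2) (5,8) (17,8) (17,139/8) (46/3,18)]
5. Canonical ring: [(5,8) (17,8) (17,139/8) (46/3,18) (26/3,18) (5,25/2)]

Clipped polygon: [(5,8) (17,8) (17,139/8) (46/3,18) (26/3,18) (5,25/2)]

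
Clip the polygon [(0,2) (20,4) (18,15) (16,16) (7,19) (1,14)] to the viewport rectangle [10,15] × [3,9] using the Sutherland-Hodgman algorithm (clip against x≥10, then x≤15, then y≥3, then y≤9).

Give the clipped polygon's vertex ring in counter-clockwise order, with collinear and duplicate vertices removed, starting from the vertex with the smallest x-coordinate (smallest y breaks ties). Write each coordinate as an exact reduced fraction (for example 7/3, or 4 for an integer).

1. After x ≥ 10: [(10,3) (20,4) (18,15) (16,16) (10,18)]
2. After x ≤ 15: [(10,3) (15,7/2) (15,49/3) (10,18)]
3. After y ≥ 3: [(10,3) (15,7/2) (15,49/3) (10,18)]
4. After y ≤ 9: [(10,9) (10,3) (15,7/2) (15,9)]
5. Canonical ring: [(10,3) (15,7/2) (15,9) (10,9)]

Clipped polygon: [(10,3) (15,7/2) (15,9) (10,9)]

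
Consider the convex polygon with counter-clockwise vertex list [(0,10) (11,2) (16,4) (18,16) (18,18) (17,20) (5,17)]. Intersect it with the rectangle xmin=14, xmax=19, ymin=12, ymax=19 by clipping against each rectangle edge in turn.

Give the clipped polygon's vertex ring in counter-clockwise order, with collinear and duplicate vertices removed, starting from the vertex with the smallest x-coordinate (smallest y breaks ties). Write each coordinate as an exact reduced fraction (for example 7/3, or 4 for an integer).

Clipped polygon: [(14,12) (52/3,12) (18,16) (18,18) (35/2,19) (14,19)]

1. After x ≥ 14: [(14,16/5) (16,4) (18,16) (18,18) (17,20) (14,77/4)]
2. After x ≤ 19: [(14,16/5) (16,4) (18,16) (18,18) (17,20) (14,77/4)]
3. After y ≥ 12: [(14,12) (52/3,12) (18,16) (18,18) (17,20) (14,77/4)]
4. After y ≤ 19: [(14,19) (14,12) (52/3,12) (18,16) (18,18) (35/2,19)]
5. Canonical ring: [(14,12) (52/3,12) (18,16) (18,18) (35/2,19) (14,19)]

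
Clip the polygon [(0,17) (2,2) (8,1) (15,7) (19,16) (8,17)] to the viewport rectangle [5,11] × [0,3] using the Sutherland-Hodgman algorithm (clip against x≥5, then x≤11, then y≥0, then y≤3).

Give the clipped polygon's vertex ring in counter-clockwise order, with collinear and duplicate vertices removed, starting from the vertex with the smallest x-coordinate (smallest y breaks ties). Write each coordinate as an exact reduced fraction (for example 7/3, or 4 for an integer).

1. After x ≥ 5: [(5,17) (5,3/2) (8,1) (15,7) (19,16) (8,17)]
2. After x ≤ 11: [(5,17) (5,3/2) (8,1) (11,25/7) (11,184/11) (8,17)]
3. After y ≥ 0: [(5,17) (5,3/2) (8,1) (11,25/7) (11,184/11) (8,17)]
4. After y ≤ 3: [(5,3) (5,3/2) (8,1) (31/3,3)]
5. Canonical ring: [(5,3/2) (8,1) (31/3,3) (5,3)]

Clipped polygon: [(5,3/2) (8,1) (31/3,3) (5,3)]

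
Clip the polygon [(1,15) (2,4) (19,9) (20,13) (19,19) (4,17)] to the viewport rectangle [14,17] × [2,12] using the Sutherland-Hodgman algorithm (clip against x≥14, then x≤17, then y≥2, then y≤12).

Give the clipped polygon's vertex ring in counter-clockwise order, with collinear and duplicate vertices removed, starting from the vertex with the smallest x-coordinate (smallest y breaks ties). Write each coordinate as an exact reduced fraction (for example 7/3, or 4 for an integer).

Clipped polygon: [(14,128/17) (17,143/17) (17,12) (14,12)]

1. After x ≥ 14: [(14,128/17) (19,9) (20,13) (19,19) (14,55/3)]
2. After x ≤ 17: [(14,128/17) (17,143/17) (17,281/15) (14,55/3)]
3. After y ≥ 2: [(14,128/17) (17,143/17) (17,281/15) (14,55/3)]
4. After y ≤ 12: [(14,12) (14,128/17) (17,143/17) (17,12)]
5. Canonical ring: [(14,128/17) (17,143/17) (17,12) (14,12)]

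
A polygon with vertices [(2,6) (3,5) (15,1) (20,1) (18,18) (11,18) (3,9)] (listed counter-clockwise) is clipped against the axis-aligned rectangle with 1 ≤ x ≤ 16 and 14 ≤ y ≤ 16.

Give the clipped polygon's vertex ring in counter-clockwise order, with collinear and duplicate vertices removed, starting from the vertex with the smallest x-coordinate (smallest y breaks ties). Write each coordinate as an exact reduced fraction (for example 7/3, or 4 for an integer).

1. After x ≥ 1: [(2,6) (3,5) (15,1) (20,1) (18,18) (11,18) (3,9)]
2. After x ≤ 16: [(2,6) (3,5) (15,1) (16,1) (16,18) (11,18) (3,9)]
3. After y ≥ 14: [(16,14) (16,18) (11,18) (67/9,14)]
4. After y ≤ 16: [(16,14) (16,16) (83/9,16) (67/9,14)]
5. Canonical ring: [(67/9,14) (16,14) (16,16) (83/9,16)]

Clipped polygon: [(67/9,14) (16,14) (16,16) (83/9,16)]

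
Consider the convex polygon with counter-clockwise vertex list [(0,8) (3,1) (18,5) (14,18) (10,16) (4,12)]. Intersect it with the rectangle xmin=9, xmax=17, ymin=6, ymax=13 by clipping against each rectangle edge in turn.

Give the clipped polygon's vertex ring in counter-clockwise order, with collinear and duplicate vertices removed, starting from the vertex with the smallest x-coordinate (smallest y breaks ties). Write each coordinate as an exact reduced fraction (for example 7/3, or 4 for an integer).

Clipped polygon: [(9,6) (17,6) (17,33/4) (202/13,13) (9,13)]

1. After x ≥ 9: [(9,13/5) (18,5) (14,18) (10,16) (9,46/3)]
2. After x ≤ 17: [(9,13/5) (17,71/15) (17,33/4) (14,18) (10,16) (9,46/3)]
3. After y ≥ 6: [(9,6) (17,6) (17,33/4) (14,18) (10,16) (9,46/3)]
4. After y ≤ 13: [(9,13) (9,6) (17,6) (17,33/4) (202/13,13)]
5. Canonical ring: [(9,6) (17,6) (17,33/4) (202/13,13) (9,13)]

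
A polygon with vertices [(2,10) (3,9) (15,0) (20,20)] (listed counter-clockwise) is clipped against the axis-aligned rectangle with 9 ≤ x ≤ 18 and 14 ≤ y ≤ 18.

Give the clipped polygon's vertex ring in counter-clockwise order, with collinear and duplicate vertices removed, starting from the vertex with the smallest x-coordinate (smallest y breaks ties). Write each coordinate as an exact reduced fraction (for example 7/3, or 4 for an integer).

Clipped polygon: [(46/5,14) (18,14) (18,18) (82/5,18)]

1. After x ≥ 9: [(9,125/9) (9,9/2) (15,0) (20,20)]
2. After x ≤ 18: [(18,170/9) (9,125/9) (9,9/2) (15,0) (18,12)]
3. After y ≥ 14: [(18,14) (18,170/9) (46/5,14)]
4. After y ≤ 18: [(18,14) (18,18) (82/5,18) (46/5,14)]
5. Canonical ring: [(46/5,14) (18,14) (18,18) (82/5,18)]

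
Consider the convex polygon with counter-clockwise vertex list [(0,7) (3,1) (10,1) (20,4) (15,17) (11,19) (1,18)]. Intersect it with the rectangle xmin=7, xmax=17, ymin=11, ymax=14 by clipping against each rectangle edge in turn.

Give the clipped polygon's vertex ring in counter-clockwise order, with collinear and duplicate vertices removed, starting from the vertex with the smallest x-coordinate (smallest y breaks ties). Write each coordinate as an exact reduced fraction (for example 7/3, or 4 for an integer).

1. After x ≥ 7: [(7,1) (10,1) (20,4) (15,17) (11,19) (7,93/5)]
2. After x ≤ 17: [(7,1) (10,1) (17,31/10) (17,59/5) (15,17) (11,19) (7,93/5)]
3. After y ≥ 11: [(7,11) (17,11) (17,59/5) (15,17) (11,19) (7,93/5)]
4. After y ≤ 14: [(7,14) (7,11) (17,11) (17,59/5) (210/13,14)]
5. Canonical ring: [(7,11) (17,11) (17,59/5) (210/13,14) (7,14)]

Clipped polygon: [(7,11) (17,11) (17,59/5) (210/13,14) (7,14)]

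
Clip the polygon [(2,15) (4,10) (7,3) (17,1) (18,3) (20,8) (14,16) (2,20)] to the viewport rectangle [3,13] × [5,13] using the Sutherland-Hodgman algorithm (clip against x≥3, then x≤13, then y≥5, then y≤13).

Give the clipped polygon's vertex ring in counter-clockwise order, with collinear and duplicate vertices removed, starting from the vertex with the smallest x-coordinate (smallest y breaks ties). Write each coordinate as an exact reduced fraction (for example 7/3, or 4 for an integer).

Clipped polygon: [(3,25/2) (4,10) (43/7,5) (13,5) (13,13) (3,13)]

1. After x ≥ 3: [(3,25/2) (4,10) (7,3) (17,1) (18,3) (20,8) (14,16) (3,59/3)]
2. After x ≤ 13: [(3,25/2) (4,10) (7,3) (13,9/5) (13,49/3) (3,59/3)]
3. After y ≥ 5: [(3,25/2) (4,10) (43/7,5) (13,5) (13,49/3) (3,59/3)]
4. After y ≤ 13: [(3,13) (3,25/2) (4,10) (43/7,5) (13,5) (13,13)]
5. Canonical ring: [(3,25/2) (4,10) (43/7,5) (13,5) (13,13) (3,13)]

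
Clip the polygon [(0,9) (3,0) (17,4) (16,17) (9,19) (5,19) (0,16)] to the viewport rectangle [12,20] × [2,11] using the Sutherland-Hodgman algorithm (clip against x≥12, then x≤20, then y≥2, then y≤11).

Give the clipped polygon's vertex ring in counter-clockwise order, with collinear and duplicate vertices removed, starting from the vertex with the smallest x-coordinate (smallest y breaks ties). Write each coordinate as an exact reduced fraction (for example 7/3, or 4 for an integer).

1. After x ≥ 12: [(12,18/7) (17,4) (16,17) (12,127/7)]
2. After x ≤ 20: [(12,18/7) (17,4) (16,17) (12,127/7)]
3. After y ≥ 2: [(12,18/7) (17,4) (16,17) (12,127/7)]
4. After y ≤ 11: [(12,11) (12,18/7) (17,4) (214/13,11)]
5. Canonical ring: [(12,18/7) (17,4) (214/13,11) (12,11)]

Clipped polygon: [(12,18/7) (17,4) (214/13,11) (12,11)]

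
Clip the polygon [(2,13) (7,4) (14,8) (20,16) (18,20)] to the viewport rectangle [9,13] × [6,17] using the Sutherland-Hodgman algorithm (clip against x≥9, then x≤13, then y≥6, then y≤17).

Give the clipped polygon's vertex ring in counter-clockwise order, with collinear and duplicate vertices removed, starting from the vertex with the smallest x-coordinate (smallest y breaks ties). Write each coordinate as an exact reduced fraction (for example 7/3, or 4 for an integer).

Clipped polygon: [(9,6) (21/2,6) (13,52/7) (13,17) (78/7,17) (9,257/16)]

1. After x ≥ 9: [(9,257/16) (9,36/7) (14,8) (20,16) (18,20)]
2. After x ≤ 13: [(13,285/16) (9,257/16) (9,36/7) (13,52/7)]
3. After y ≥ 6: [(13,285/16) (9,257/16) (9,6) (21/2,6) (13,52/7)]
4. After y ≤ 17: [(13,17) (78/7,17) (9,257/16) (9,6) (21/2,6) (13,52/7)]
5. Canonical ring: [(9,6) (21/2,6) (13,52/7) (13,17) (78/7,17) (9,257/16)]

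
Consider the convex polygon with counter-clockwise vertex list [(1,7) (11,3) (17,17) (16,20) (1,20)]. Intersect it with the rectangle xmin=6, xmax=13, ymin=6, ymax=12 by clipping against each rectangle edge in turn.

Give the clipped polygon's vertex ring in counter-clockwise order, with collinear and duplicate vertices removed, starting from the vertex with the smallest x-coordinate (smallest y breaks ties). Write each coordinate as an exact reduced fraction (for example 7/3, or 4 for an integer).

1. After x ≥ 6: [(6,5) (11,3) (17,17) (16,20) (6,20)]
2. After x ≤ 13: [(6,5) (11,3) (13,23/3) (13,20) (6,20)]
3. After y ≥ 6: [(6,6) (86/7,6) (13,23/3) (13,20) (6,20)]
4. After y ≤ 12: [(6,12) (6,6) (86/7,6) (13,23/3) (13,12)]
5. Canonical ring: [(6,6) (86/7,6) (13,23/3) (13,12) (6,12)]

Clipped polygon: [(6,6) (86/7,6) (13,23/3) (13,12) (6,12)]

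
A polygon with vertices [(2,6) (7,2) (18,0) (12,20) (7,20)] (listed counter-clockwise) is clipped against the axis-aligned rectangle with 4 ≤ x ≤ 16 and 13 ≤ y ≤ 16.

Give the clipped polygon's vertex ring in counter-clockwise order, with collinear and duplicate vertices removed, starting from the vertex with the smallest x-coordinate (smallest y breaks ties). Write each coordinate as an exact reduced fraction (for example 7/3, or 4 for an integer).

1. After x ≥ 4: [(4,58/5) (4,22/5) (7,2) (18,0) (12,20) (7,20)]
2. After x ≤ 16: [(4,58/5) (4,22/5) (7,2) (16,4/11) (16,20/3) (12,20) (7,20)]
3. After y ≥ 13: [(9/2,13) (141/10,13) (12,20) (7,20)]
4. After y ≤ 16: [(39/7,16) (9/2,13) (141/10,13) (66/5,16)]
5. Canonical ring: [(9/2,13) (141/10,13) (66/5,16) (39/7,16)]

Clipped polygon: [(9/2,13) (141/10,13) (66/5,16) (39/7,16)]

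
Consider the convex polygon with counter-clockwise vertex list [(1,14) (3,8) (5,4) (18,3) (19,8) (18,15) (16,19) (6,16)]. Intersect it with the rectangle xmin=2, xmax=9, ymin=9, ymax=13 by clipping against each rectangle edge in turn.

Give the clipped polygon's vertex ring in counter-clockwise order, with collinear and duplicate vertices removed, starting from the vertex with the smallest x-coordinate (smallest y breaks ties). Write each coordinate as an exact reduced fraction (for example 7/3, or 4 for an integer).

1. After x ≥ 2: [(2,72/5) (2,11) (3,8) (5,4) (18,3) (19,8) (18,15) (16,19) (6,16)]
2. After x ≤ 9: [(2,72/5) (2,11) (3,8) (5,4) (9,48/13) (9,169/10) (6,16)]
3. After y ≥ 9: [(2,72/5) (2,11) (8/3,9) (9,9) (9,169/10) (6,16)]
4. After y ≤ 13: [(2,13) (2,11) (8/3,9) (9,9) (9,13)]
5. Canonical ring: [(2,11) (8/3,9) (9,9) (9,13) (2,13)]

Clipped polygon: [(2,11) (8/3,9) (9,9) (9,13) (2,13)]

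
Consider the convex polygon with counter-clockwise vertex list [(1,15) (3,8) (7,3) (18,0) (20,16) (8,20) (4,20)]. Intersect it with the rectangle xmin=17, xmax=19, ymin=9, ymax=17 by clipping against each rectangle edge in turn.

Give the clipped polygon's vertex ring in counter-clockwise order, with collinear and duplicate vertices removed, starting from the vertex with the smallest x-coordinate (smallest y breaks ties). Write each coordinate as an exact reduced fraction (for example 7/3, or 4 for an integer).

Clipped polygon: [(17,9) (19,9) (19,49/3) (17,17)]

1. After x ≥ 17: [(17,3/11) (18,0) (20,16) (17,17)]
2. After x ≤ 19: [(17,3/11) (18,0) (19,8) (19,49/3) (17,17)]
3. After y ≥ 9: [(17,9) (19,9) (19,49/3) (17,17)]
4. After y ≤ 17: [(17,9) (19,9) (19,49/3) (17,17)]
5. Canonical ring: [(17,9) (19,9) (19,49/3) (17,17)]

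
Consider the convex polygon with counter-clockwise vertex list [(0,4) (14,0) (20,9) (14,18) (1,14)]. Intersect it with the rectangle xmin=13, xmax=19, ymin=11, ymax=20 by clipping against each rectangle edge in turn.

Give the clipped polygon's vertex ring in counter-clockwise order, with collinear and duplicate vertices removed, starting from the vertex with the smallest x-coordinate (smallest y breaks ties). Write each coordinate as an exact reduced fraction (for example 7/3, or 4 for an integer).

1. After x ≥ 13: [(13,2/7) (14,0) (20,9) (14,18) (13,230/13)]
2. After x ≤ 19: [(13,2/7) (14,0) (19,15/2) (19,21/2) (14,18) (13,230/13)]
3. After y ≥ 11: [(13,11) (56/3,11) (14,18) (13,230/13)]
4. After y ≤ 20: [(13,11) (56/3,11) (14,18) (13,230/13)]
5. Canonical ring: [(13,11) (56/3,11) (14,18) (13,230/13)]

Clipped polygon: [(13,11) (56/3,11) (14,18) (13,230/13)]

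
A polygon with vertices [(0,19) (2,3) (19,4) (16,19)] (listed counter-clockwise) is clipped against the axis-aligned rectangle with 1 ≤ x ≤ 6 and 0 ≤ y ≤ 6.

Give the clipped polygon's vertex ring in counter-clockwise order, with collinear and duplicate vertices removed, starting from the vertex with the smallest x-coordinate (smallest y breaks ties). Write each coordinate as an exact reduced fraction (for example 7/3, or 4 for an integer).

1. After x ≥ 1: [(1,19) (1,11) (2,3) (19,4) (16,19)]
2. After x ≤ 6: [(6,19) (1,19) (1,11) (2,3) (6,55/17)]
3. After y ≥ 0: [(6,19) (1,19) (1,11) (2,3) (6,55/17)]
4. After y ≤ 6: [(6,6) (13/8,6) (2,3) (6,55/17)]
5. Canonical ring: [(13/8,6) (2,3) (6,55/17) (6,6)]

Clipped polygon: [(13/8,6) (2,3) (6,55/17) (6,6)]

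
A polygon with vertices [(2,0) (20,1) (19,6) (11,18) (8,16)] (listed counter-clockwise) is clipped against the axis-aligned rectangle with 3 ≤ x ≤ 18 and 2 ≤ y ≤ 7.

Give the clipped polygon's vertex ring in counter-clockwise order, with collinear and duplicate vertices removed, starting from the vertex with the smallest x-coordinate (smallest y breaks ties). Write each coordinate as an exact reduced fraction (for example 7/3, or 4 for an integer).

1. After x ≥ 3: [(3,8/3) (3,1/18) (20,1) (19,6) (11,18) (8,16)]
2. After x ≤ 18: [(3,8/3) (3,1/18) (18,8/9) (18,15/2) (11,18) (8,16)]
3. After y ≥ 2: [(3,8/3) (3,2) (18,2) (18,15/2) (11,18) (8,16)]
4. After y ≤ 7: [(37/8,7) (3,8/3) (3,2) (18,2) (18,7)]
5. Canonical ring: [(3,2) (18,2) (18,7) (37/8,7) (3,8/3)]

Clipped polygon: [(3,2) (18,2) (18,7) (37/8,7) (3,8/3)]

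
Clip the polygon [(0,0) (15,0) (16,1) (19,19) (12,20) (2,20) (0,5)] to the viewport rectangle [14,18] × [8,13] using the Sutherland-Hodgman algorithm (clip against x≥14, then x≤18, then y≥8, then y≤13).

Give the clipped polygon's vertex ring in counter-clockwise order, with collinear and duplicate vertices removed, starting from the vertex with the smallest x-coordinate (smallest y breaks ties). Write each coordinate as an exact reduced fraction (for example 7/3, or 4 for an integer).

1. After x ≥ 14: [(14,0) (15,0) (16,1) (19,19) (14,138/7)]
2. After x ≤ 18: [(14,0) (15,0) (16,1) (18,13) (18,134/7) (14,138/7)]
3. After y ≥ 8: [(14,8) (103/6,8) (18,13) (18,134/7) (14,138/7)]
4. After y ≤ 13: [(14,13) (14,8) (103/6,8) (18,13) (18,13)]
5. Canonical ring: [(14,8) (103/6,8) (18,13) (14,13)]

Clipped polygon: [(14,8) (103/6,8) (18,13) (14,13)]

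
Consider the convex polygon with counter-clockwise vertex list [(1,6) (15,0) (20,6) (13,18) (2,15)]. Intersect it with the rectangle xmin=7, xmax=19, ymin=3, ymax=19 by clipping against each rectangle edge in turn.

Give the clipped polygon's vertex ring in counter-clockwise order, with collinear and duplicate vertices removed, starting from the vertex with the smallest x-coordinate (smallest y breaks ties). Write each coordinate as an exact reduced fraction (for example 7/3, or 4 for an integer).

Clipped polygon: [(7,24/7) (8,3) (35/2,3) (19,24/5) (19,54/7) (13,18) (7,180/11)]

1. After x ≥ 7: [(7,24/7) (15,0) (20,6) (13,18) (7,180/11)]
2. After x ≤ 19: [(7,24/7) (15,0) (19,24/5) (19,54/7) (13,18) (7,180/11)]
3. After y ≥ 3: [(7,24/7) (8,3) (35/2,3) (19,24/5) (19,54/7) (13,18) (7,180/11)]
4. After y ≤ 19: [(7,24/7) (8,3) (35/2,3) (19,24/5) (19,54/7) (13,18) (7,180/11)]
5. Canonical ring: [(7,24/7) (8,3) (35/2,3) (19,24/5) (19,54/7) (13,18) (7,180/11)]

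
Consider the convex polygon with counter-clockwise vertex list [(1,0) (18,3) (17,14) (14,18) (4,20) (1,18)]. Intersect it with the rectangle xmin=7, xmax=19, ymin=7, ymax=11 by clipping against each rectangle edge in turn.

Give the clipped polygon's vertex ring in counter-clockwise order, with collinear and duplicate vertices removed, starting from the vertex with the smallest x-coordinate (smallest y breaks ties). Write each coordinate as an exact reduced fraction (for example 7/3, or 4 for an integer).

Clipped polygon: [(7,7) (194/11,7) (190/11,11) (7,11)]

1. After x ≥ 7: [(7,18/17) (18,3) (17,14) (14,18) (7,97/5)]
2. After x ≤ 19: [(7,18/17) (18,3) (17,14) (14,18) (7,97/5)]
3. After y ≥ 7: [(7,7) (194/11,7) (17,14) (14,18) (7,97/5)]
4. After y ≤ 11: [(7,11) (7,7) (194/11,7) (190/11,11)]
5. Canonical ring: [(7,7) (194/11,7) (190/11,11) (7,11)]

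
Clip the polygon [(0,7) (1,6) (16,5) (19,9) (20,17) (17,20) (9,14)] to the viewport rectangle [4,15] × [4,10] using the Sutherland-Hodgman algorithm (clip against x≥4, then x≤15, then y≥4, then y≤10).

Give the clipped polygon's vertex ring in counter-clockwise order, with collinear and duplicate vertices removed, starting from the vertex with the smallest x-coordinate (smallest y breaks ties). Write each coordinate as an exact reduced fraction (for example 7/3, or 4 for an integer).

1. After x ≥ 4: [(4,91/9) (4,29/5) (16,5) (19,9) (20,17) (17,20) (9,14)]
2. After x ≤ 15: [(4,91/9) (4,29/5) (15,76/15) (15,37/2) (9,14)]
3. After y ≥ 4: [(4,91/9) (4,29/5) (15,76/15) (15,37/2) (9,14)]
4. After y ≤ 10: [(4,10) (4,29/5) (15,76/15) (15,10)]
5. Canonical ring: [(4,29/5) (15,76/15) (15,10) (4,10)]

Clipped polygon: [(4,29/5) (15,76/15) (15,10) (4,10)]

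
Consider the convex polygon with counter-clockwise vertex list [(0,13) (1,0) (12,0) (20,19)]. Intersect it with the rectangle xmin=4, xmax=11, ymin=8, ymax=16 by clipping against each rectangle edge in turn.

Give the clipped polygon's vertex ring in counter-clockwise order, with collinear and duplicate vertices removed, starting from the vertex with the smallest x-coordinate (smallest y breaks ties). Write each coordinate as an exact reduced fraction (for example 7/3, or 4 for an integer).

Clipped polygon: [(4,8) (11,8) (11,16) (10,16) (4,71/5)]

1. After x ≥ 4: [(4,71/5) (4,0) (12,0) (20,19)]
2. After x ≤ 11: [(11,163/10) (4,71/5) (4,0) (11,0)]
3. After y ≥ 8: [(11,8) (11,163/10) (4,71/5) (4,8)]
4. After y ≤ 16: [(11,8) (11,16) (10,16) (4,71/5) (4,8)]
5. Canonical ring: [(4,8) (11,8) (11,16) (10,16) (4,71/5)]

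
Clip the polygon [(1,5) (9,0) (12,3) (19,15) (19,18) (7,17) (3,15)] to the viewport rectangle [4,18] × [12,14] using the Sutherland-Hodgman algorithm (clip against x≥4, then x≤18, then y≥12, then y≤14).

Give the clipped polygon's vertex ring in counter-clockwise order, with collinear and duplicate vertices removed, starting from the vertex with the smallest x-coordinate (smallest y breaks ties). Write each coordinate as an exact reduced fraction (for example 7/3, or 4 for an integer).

Clipped polygon: [(4,12) (69/4,12) (18,93/7) (18,14) (4,14)]

1. After x ≥ 4: [(4,25/8) (9,0) (12,3) (19,15) (19,18) (7,17) (4,31/2)]
2. After x ≤ 18: [(4,25/8) (9,0) (12,3) (18,93/7) (18,215/12) (7,17) (4,31/2)]
3. After y ≥ 12: [(4,12) (69/4,12) (18,93/7) (18,215/12) (7,17) (4,31/2)]
4. After y ≤ 14: [(4,14) (4,12) (69/4,12) (18,93/7) (18,14)]
5. Canonical ring: [(4,12) (69/4,12) (18,93/7) (18,14) (4,14)]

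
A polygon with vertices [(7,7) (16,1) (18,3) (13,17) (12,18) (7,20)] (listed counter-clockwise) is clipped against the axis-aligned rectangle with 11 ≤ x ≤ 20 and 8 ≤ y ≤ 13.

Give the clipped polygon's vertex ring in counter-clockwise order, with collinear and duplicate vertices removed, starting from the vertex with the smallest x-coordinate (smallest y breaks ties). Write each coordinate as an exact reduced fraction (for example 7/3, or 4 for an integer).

Clipped polygon: [(11,8) (227/14,8) (101/7,13) (11,13)]

1. After x ≥ 11: [(11,13/3) (16,1) (18,3) (13,17) (12,18) (11,92/5)]
2. After x ≤ 20: [(11,13/3) (16,1) (18,3) (13,17) (12,18) (11,92/5)]
3. After y ≥ 8: [(11,8) (227/14,8) (13,17) (12,18) (11,92/5)]
4. After y ≤ 13: [(11,13) (11,8) (227/14,8) (101/7,13)]
5. Canonical ring: [(11,8) (227/14,8) (101/7,13) (11,13)]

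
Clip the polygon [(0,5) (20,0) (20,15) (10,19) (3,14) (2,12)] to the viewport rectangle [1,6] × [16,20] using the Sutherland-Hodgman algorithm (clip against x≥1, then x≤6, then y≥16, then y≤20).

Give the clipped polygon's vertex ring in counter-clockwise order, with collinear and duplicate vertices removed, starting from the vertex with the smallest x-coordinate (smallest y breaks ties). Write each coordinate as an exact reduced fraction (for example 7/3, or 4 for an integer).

1. After x ≥ 1: [(1,17/2) (1,19/4) (20,0) (20,15) (10,19) (3,14) (2,12)]
2. After x ≤ 6: [(1,17/2) (1,19/4) (6,7/2) (6,113/7) (3,14) (2,12)]
3. After y ≥ 16: [(6,16) (6,113/7) (29/5,16)]
4. After y ≤ 20: [(6,16) (6,113/7) (29/5,16)]
5. Canonical ring: [(29/5,16) (6,16) (6,113/7)]

Clipped polygon: [(29/5,16) (6,16) (6,113/7)]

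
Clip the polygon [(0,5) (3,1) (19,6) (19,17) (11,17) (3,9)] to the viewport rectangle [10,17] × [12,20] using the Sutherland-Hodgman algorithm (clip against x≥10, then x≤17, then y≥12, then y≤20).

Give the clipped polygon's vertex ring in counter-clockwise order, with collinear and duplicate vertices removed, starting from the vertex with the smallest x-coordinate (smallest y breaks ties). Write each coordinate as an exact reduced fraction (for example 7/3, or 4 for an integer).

Clipped polygon: [(10,12) (17,12) (17,17) (11,17) (10,16)]

1. After x ≥ 10: [(10,51/16) (19,6) (19,17) (11,17) (10,16)]
2. After x ≤ 17: [(10,51/16) (17,43/8) (17,17) (11,17) (10,16)]
3. After y ≥ 12: [(10,12) (17,12) (17,17) (11,17) (10,16)]
4. After y ≤ 20: [(10,12) (17,12) (17,17) (11,17) (10,16)]
5. Canonical ring: [(10,12) (17,12) (17,17) (11,17) (10,16)]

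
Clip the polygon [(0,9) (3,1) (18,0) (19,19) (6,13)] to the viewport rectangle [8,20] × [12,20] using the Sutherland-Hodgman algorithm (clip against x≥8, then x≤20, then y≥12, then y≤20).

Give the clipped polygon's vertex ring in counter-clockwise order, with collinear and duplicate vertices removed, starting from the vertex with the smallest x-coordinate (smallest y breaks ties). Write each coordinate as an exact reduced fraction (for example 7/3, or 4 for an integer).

Clipped polygon: [(8,12) (354/19,12) (19,19) (8,181/13)]

1. After x ≥ 8: [(8,2/3) (18,0) (19,19) (8,181/13)]
2. After x ≤ 20: [(8,2/3) (18,0) (19,19) (8,181/13)]
3. After y ≥ 12: [(8,12) (354/19,12) (19,19) (8,181/13)]
4. After y ≤ 20: [(8,12) (354/19,12) (19,19) (8,181/13)]
5. Canonical ring: [(8,12) (354/19,12) (19,19) (8,181/13)]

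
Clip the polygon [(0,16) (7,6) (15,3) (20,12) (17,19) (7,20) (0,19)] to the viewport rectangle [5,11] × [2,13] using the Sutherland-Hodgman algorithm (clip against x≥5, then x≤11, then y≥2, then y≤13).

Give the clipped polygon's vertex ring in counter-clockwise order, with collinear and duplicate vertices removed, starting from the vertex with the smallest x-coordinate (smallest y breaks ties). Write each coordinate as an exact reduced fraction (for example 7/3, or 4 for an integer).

Clipped polygon: [(5,62/7) (7,6) (11,9/2) (11,13) (5,13)]

1. After x ≥ 5: [(5,62/7) (7,6) (15,3) (20,12) (17,19) (7,20) (5,138/7)]
2. After x ≤ 11: [(5,62/7) (7,6) (11,9/2) (11,98/5) (7,20) (5,138/7)]
3. After y ≥ 2: [(5,62/7) (7,6) (11,9/2) (11,98/5) (7,20) (5,138/7)]
4. After y ≤ 13: [(5,13) (5,62/7) (7,6) (11,9/2) (11,13)]
5. Canonical ring: [(5,62/7) (7,6) (11,9/2) (11,13) (5,13)]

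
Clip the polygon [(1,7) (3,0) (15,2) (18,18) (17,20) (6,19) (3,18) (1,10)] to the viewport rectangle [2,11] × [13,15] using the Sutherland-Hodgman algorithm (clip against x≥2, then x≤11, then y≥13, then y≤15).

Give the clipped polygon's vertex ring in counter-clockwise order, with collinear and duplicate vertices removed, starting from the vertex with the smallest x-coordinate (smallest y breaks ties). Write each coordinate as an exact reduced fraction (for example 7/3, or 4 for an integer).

1. After x ≥ 2: [(2,7/2) (3,0) (15,2) (18,18) (17,20) (6,19) (3,18) (2,14)]
2. After x ≤ 11: [(2,7/2) (3,0) (11,4/3) (11,214/11) (6,19) (3,18) (2,14)]
3. After y ≥ 13: [(2,13) (11,13) (11,214/11) (6,19) (3,18) (2,14)]
4. After y ≤ 15: [(2,13) (11,13) (11,15) (9/4,15) (2,14)]
5. Canonical ring: [(2,13) (11,13) (11,15) (9/4,15) (2,14)]

Clipped polygon: [(2,13) (11,13) (11,15) (9/4,15) (2,14)]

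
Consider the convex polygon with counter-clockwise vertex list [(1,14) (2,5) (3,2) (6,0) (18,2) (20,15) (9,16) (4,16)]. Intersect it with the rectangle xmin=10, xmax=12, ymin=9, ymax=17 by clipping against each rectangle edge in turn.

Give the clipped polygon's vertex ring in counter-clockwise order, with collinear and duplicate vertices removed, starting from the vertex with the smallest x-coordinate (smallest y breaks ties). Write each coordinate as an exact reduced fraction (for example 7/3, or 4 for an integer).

Clipped polygon: [(10,9) (12,9) (12,173/11) (10,175/11)]

1. After x ≥ 10: [(10,2/3) (18,2) (20,15) (10,175/11)]
2. After x ≤ 12: [(10,2/3) (12,1) (12,173/11) (10,175/11)]
3. After y ≥ 9: [(10,9) (12,9) (12,173/11) (10,175/11)]
4. After y ≤ 17: [(10,9) (12,9) (12,173/11) (10,175/11)]
5. Canonical ring: [(10,9) (12,9) (12,173/11) (10,175/11)]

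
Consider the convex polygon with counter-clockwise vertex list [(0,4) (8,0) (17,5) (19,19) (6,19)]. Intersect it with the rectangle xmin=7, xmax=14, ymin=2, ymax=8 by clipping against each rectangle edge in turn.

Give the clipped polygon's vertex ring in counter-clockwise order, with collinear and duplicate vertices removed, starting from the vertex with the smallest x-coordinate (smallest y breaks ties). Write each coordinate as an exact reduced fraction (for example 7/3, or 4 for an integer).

Clipped polygon: [(7,2) (58/5,2) (14,10/3) (14,8) (7,8)]

1. After x ≥ 7: [(7,1/2) (8,0) (17,5) (19,19) (7,19)]
2. After x ≤ 14: [(7,1/2) (8,0) (14,10/3) (14,19) (7,19)]
3. After y ≥ 2: [(7,2) (58/5,2) (14,10/3) (14,19) (7,19)]
4. After y ≤ 8: [(7,8) (7,2) (58/5,2) (14,10/3) (14,8)]
5. Canonical ring: [(7,2) (58/5,2) (14,10/3) (14,8) (7,8)]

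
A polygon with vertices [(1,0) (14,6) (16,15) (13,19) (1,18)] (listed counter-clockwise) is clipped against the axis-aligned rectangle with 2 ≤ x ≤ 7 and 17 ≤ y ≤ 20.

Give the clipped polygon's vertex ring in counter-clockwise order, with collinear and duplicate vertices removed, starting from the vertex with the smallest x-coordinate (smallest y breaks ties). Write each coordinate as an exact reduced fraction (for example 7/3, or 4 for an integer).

1. After x ≥ 2: [(2,6/13) (14,6) (16,15) (13,19) (2,217/12)]
2. After x ≤ 7: [(2,6/13) (7,36/13) (7,37/2) (2,217/12)]
3. After y ≥ 17: [(2,17) (7,17) (7,37/2) (2,217/12)]
4. After y ≤ 20: [(2,17) (7,17) (7,37/2) (2,217/12)]
5. Canonical ring: [(2,17) (7,17) (7,37/2) (2,217/12)]

Clipped polygon: [(2,17) (7,17) (7,37/2) (2,217/12)]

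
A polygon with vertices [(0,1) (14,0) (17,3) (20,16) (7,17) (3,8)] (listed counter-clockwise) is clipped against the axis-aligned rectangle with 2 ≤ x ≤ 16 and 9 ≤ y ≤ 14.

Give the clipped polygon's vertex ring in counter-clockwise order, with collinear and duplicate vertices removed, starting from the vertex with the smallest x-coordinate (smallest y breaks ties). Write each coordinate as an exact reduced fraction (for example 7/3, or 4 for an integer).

Clipped polygon: [(31/9,9) (16,9) (16,14) (17/3,14)]

1. After x ≥ 2: [(2,17/3) (2,6/7) (14,0) (17,3) (20,16) (7,17) (3,8)]
2. After x ≤ 16: [(2,17/3) (2,6/7) (14,0) (16,2) (16,212/13) (7,17) (3,8)]
3. After y ≥ 9: [(16,9) (16,212/13) (7,17) (31/9,9)]
4. After y ≤ 14: [(16,9) (16,14) (17/3,14) (31/9,9)]
5. Canonical ring: [(31/9,9) (16,9) (16,14) (17/3,14)]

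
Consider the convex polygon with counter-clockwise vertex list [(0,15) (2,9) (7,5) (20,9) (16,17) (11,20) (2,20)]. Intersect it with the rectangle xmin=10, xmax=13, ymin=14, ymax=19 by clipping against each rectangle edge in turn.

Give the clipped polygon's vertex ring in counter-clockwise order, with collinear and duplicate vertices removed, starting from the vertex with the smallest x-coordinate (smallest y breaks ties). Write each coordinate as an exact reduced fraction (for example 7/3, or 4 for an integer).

1. After x ≥ 10: [(10,77/13) (20,9) (16,17) (11,20) (10,20)]
2. After x ≤ 13: [(10,77/13) (13,89/13) (13,94/5) (11,20) (10,20)]
3. After y ≥ 14: [(10,14) (13,14) (13,94/5) (11,20) (10,20)]
4. After y ≤ 19: [(10,19) (10,14) (13,14) (13,94/5) (38/3,19)]
5. Canonical ring: [(10,14) (13,14) (13,94/5) (38/3,19) (10,19)]

Clipped polygon: [(10,14) (13,14) (13,94/5) (38/3,19) (10,19)]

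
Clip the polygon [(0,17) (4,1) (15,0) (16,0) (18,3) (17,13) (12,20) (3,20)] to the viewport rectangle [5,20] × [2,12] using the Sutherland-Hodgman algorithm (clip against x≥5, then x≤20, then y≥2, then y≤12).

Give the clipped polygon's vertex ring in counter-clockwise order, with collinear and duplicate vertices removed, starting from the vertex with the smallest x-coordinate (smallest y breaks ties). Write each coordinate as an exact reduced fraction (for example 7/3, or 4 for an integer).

1. After x ≥ 5: [(5,10/11) (15,0) (16,0) (18,3) (17,13) (12,20) (5,20)]
2. After x ≤ 20: [(5,10/11) (15,0) (16,0) (18,3) (17,13) (12,20) (5,20)]
3. After y ≥ 2: [(5,2) (52/3,2) (18,3) (17,13) (12,20) (5,20)]
4. After y ≤ 12: [(5,12) (5,2) (52/3,2) (18,3) (171/10,12)]
5. Canonical ring: [(5,2) (52/3,2) (18,3) (171/10,12) (5,12)]

Clipped polygon: [(5,2) (52/3,2) (18,3) (171/10,12) (5,12)]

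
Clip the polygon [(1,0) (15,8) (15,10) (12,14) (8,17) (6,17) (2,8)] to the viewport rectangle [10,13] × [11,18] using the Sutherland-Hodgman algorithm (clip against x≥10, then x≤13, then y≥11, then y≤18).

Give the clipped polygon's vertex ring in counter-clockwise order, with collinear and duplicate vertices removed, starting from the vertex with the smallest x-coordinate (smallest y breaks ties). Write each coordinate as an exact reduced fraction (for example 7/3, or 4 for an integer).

Clipped polygon: [(10,11) (13,11) (13,38/3) (12,14) (10,31/2)]

1. After x ≥ 10: [(10,36/7) (15,8) (15,10) (12,14) (10,31/2)]
2. After x ≤ 13: [(10,36/7) (13,48/7) (13,38/3) (12,14) (10,31/2)]
3. After y ≥ 11: [(10,11) (13,11) (13,38/3) (12,14) (10,31/2)]
4. After y ≤ 18: [(10,11) (13,11) (13,38/3) (12,14) (10,31/2)]
5. Canonical ring: [(10,11) (13,11) (13,38/3) (12,14) (10,31/2)]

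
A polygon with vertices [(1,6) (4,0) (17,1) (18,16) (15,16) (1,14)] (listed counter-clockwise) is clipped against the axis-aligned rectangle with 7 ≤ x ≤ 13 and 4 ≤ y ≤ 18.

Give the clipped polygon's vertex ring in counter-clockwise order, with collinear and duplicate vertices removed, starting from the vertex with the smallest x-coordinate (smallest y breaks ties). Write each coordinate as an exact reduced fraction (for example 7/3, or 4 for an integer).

1. After x ≥ 7: [(7,3/13) (17,1) (18,16) (15,16) (7,104/7)]
2. After x ≤ 13: [(7,3/13) (13,9/13) (13,110/7) (7,104/7)]
3. After y ≥ 4: [(7,4) (13,4) (13,110/7) (7,104/7)]
4. After y ≤ 18: [(7,4) (13,4) (13,110/7) (7,104/7)]
5. Canonical ring: [(7,4) (13,4) (13,110/7) (7,104/7)]

Clipped polygon: [(7,4) (13,4) (13,110/7) (7,104/7)]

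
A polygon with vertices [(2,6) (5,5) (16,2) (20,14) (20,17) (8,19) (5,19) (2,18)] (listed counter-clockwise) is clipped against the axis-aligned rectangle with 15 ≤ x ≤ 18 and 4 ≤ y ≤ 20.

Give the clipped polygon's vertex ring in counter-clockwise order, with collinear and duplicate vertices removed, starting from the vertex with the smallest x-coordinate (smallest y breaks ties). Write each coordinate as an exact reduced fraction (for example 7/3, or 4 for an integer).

Clipped polygon: [(15,4) (50/3,4) (18,8) (18,52/3) (15,107/6)]

1. After x ≥ 15: [(15,25/11) (16,2) (20,14) (20,17) (15,107/6)]
2. After x ≤ 18: [(15,25/11) (16,2) (18,8) (18,52/3) (15,107/6)]
3. After y ≥ 4: [(15,4) (50/3,4) (18,8) (18,52/3) (15,107/6)]
4. After y ≤ 20: [(15,4) (50/3,4) (18,8) (18,52/3) (15,107/6)]
5. Canonical ring: [(15,4) (50/3,4) (18,8) (18,52/3) (15,107/6)]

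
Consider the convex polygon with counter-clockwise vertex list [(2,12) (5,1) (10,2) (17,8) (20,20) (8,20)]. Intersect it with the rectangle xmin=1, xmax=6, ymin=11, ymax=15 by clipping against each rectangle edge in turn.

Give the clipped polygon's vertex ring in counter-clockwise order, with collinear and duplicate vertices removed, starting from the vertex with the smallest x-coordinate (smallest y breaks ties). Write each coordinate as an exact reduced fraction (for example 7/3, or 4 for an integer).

1. After x ≥ 1: [(2,12) (5,1) (10,2) (17,8) (20,20) (8,20)]
2. After x ≤ 6: [(6,52/3) (2,12) (5,1) (6,6/5)]
3. After y ≥ 11: [(6,11) (6,52/3) (2,12) (25/11,11)]
4. After y ≤ 15: [(6,11) (6,15) (17/4,15) (2,12) (25/11,11)]
5. Canonical ring: [(2,12) (25/11,11) (6,11) (6,15) (17/4,15)]

Clipped polygon: [(2,12) (25/11,11) (6,11) (6,15) (17/4,15)]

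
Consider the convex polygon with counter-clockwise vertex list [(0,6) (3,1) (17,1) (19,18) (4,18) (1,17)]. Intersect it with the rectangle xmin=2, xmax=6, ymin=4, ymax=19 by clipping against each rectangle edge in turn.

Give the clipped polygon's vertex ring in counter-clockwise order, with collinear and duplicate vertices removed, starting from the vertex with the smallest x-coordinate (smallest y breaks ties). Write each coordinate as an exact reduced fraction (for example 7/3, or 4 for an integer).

Clipped polygon: [(2,4) (6,4) (6,18) (4,18) (2,52/3)]

1. After x ≥ 2: [(2,8/3) (3,1) (17,1) (19,18) (4,18) (2,52/3)]
2. After x ≤ 6: [(2,8/3) (3,1) (6,1) (6,18) (4,18) (2,52/3)]
3. After y ≥ 4: [(2,4) (6,4) (6,18) (4,18) (2,52/3)]
4. After y ≤ 19: [(2,4) (6,4) (6,18) (4,18) (2,52/3)]
5. Canonical ring: [(2,4) (6,4) (6,18) (4,18) (2,52/3)]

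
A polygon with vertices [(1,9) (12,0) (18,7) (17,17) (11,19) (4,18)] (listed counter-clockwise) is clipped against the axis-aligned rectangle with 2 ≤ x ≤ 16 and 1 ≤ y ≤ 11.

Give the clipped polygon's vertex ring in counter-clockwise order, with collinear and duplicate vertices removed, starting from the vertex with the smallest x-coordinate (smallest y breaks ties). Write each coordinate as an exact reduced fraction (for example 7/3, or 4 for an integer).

Clipped polygon: [(2,90/11) (97/9,1) (90/7,1) (16,14/3) (16,11) (2,11)]

1. After x ≥ 2: [(2,12) (2,90/11) (12,0) (18,7) (17,17) (11,19) (4,18)]
2. After x ≤ 16: [(2,12) (2,90/11) (12,0) (16,14/3) (16,52/3) (11,19) (4,18)]
3. After y ≥ 1: [(2,12) (2,90/11) (97/9,1) (90/7,1) (16,14/3) (16,52/3) (11,19) (4,18)]
4. After y ≤ 11: [(2,11) (2,90/11) (97/9,1) (90/7,1) (16,14/3) (16,11)]
5. Canonical ring: [(2,90/11) (97/9,1) (90/7,1) (16,14/3) (16,11) (2,11)]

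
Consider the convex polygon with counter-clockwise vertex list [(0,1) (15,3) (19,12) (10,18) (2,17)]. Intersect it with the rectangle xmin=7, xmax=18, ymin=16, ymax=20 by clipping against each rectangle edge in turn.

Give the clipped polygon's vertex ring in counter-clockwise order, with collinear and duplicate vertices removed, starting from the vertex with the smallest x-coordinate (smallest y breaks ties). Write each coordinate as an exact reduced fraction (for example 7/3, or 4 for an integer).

1. After x ≥ 7: [(7,29/15) (15,3) (19,12) (10,18) (7,141/8)]
2. After x ≤ 18: [(7,29/15) (15,3) (18,39/4) (18,38/3) (10,18) (7,141/8)]
3. After y ≥ 16: [(7,16) (13,16) (10,18) (7,141/8)]
4. After y ≤ 20: [(7,16) (13,16) (10,18) (7,141/8)]
5. Canonical ring: [(7,16) (13,16) (10,18) (7,141/8)]

Clipped polygon: [(7,16) (13,16) (10,18) (7,141/8)]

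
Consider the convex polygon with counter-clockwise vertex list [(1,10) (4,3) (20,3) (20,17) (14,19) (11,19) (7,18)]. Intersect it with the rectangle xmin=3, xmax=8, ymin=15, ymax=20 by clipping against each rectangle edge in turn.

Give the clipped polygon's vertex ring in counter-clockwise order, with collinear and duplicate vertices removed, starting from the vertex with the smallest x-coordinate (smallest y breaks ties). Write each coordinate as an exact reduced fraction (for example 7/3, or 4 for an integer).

1. After x ≥ 3: [(3,38/3) (3,16/3) (4,3) (20,3) (20,17) (14,19) (11,19) (7,18)]
2. After x ≤ 8: [(3,38/3) (3,16/3) (4,3) (8,3) (8,73/4) (7,18)]
3. After y ≥ 15: [(19/4,15) (8,15) (8,73/4) (7,18)]
4. After y ≤ 20: [(19/4,15) (8,15) (8,73/4) (7,18)]
5. Canonical ring: [(19/4,15) (8,15) (8,73/4) (7,18)]

Clipped polygon: [(19/4,15) (8,15) (8,73/4) (7,18)]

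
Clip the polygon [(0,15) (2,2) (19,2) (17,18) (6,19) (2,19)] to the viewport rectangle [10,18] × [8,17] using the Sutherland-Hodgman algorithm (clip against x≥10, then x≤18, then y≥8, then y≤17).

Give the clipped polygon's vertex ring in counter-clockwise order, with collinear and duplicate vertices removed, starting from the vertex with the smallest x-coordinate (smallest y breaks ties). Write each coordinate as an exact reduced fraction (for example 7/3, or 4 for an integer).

1. After x ≥ 10: [(10,2) (19,2) (17,18) (10,205/11)]
2. After x ≤ 18: [(10,2) (18,2) (18,10) (17,18) (10,205/11)]
3. After y ≥ 8: [(10,8) (18,8) (18,10) (17,18) (10,205/11)]
4. After y ≤ 17: [(10,17) (10,8) (18,8) (18,10) (137/8,17)]
5. Canonical ring: [(10,8) (18,8) (18,10) (137/8,17) (10,17)]

Clipped polygon: [(10,8) (18,8) (18,10) (137/8,17) (10,17)]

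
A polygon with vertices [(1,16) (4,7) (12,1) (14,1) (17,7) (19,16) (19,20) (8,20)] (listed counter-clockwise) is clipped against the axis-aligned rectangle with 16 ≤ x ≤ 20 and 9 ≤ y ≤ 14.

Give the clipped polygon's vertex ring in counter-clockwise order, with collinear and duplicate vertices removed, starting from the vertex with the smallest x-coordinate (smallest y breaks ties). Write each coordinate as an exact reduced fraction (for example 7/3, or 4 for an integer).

Clipped polygon: [(16,9) (157/9,9) (167/9,14) (16,14)]

1. After x ≥ 16: [(16,5) (17,7) (19,16) (19,20) (16,20)]
2. After x ≤ 20: [(16,5) (17,7) (19,16) (19,20) (16,20)]
3. After y ≥ 9: [(16,9) (157/9,9) (19,16) (19,20) (16,20)]
4. After y ≤ 14: [(16,14) (16,9) (157/9,9) (167/9,14)]
5. Canonical ring: [(16,9) (157/9,9) (167/9,14) (16,14)]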